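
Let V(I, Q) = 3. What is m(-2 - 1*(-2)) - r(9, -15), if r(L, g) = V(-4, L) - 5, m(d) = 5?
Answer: 7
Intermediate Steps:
r(L, g) = -2 (r(L, g) = 3 - 5 = -2)
m(-2 - 1*(-2)) - r(9, -15) = 5 - 1*(-2) = 5 + 2 = 7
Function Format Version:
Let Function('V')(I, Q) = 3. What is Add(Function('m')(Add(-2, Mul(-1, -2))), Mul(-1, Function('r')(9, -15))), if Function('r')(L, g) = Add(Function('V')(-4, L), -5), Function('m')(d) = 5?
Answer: 7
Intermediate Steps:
Function('r')(L, g) = -2 (Function('r')(L, g) = Add(3, -5) = -2)
Add(Function('m')(Add(-2, Mul(-1, -2))), Mul(-1, Function('r')(9, -15))) = Add(5, Mul(-1, -2)) = Add(5, 2) = 7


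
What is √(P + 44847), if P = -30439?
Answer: 2*√3602 ≈ 120.03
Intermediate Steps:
√(P + 44847) = √(-30439 + 44847) = √14408 = 2*√3602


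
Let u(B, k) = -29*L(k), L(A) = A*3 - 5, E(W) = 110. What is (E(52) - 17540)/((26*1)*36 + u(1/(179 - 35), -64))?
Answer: -17430/6649 ≈ -2.6214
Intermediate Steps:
L(A) = -5 + 3*A (L(A) = 3*A - 5 = -5 + 3*A)
u(B, k) = 145 - 87*k (u(B, k) = -29*(-5 + 3*k) = 145 - 87*k)
(E(52) - 17540)/((26*1)*36 + u(1/(179 - 35), -64)) = (110 - 17540)/((26*1)*36 + (145 - 87*(-64))) = -17430/(26*36 + (145 + 5568)) = -17430/(936 + 5713) = -17430/6649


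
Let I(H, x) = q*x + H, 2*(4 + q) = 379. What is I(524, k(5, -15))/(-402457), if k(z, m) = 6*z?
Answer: -6089/402457 ≈ -0.015130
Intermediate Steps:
q = 371/2 (q = -4 + (½)*379 = -4 + 379/2 = 371/2 ≈ 185.50)
I(H, x) = H + 371*x/2 (I(H, x) = 371*x/2 + H = H + 371*x/2)
I(524, k(5, -15))/(-402457) = (524 + 371*(6*5)/2)/(-402457) = (524 + (371/2)*30)*(-1/402457) = (524 + 5565)*(-1/402457) = 6089*(-1/402457) = -6089/402457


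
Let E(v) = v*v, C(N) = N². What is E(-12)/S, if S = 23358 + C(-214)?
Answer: 72/34577 ≈ 0.0020823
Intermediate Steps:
E(v) = v²
S = 69154 (S = 23358 + (-214)² = 23358 + 45796 = 69154)
E(-12)/S = (-12)²/69154 = 144*(1/69154) = 72/34577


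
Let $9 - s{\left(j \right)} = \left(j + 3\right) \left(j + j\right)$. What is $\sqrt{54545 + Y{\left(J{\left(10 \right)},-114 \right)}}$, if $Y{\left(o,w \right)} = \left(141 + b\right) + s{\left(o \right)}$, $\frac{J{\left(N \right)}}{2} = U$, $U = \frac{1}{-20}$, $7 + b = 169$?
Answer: $\frac{\sqrt{5485758}}{10} \approx 234.22$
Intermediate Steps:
$b = 162$ ($b = -7 + 169 = 162$)
$s{\left(j \right)} = 9 - 2 j \left(3 + j\right)$ ($s{\left(j \right)} = 9 - \left(j + 3\right) \left(j + j\right) = 9 - \left(3 + j\right) 2 j = 9 - 2 j \left(3 + j\right)$)
$U = - \frac{1}{20} \approx -0.05$
$J{\left(N \right)} = - \frac{1}{10}$ ($J{\left(N \right)} = 2 \left(- \frac{1}{20}\right) = - \frac{1}{10}$)
$Y{\left(o,w \right)} = 312 - 6 o - 2 o^{2}$ ($Y{\left(o,w \right)} = \left(141 + 162\right) - \left(-9 + 2 o^{2} + 6 o\right) = 303 - \left(-9 + 2 o^{2} + 6 o\right) = 312 - 6 o - 2 o^{2}$)
$\sqrt{54545 + Y{\left(J{\left(10 \right)},-114 \right)}} = \sqrt{54545 - \left(- \frac{1563}{5} + \frac{1}{50}\right)} = \sqrt{54545 + \left(312 + \frac{3}{5} - \frac{1}{50}\right)} = \sqrt{54545 + \frac{15629}{50}} = \sqrt{\frac{2742879}{50}} = \frac{\sqrt{5485758}}{10}$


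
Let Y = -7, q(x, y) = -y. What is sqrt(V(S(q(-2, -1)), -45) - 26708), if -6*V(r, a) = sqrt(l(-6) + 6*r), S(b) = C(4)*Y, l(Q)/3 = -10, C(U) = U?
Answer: sqrt(-106832 - 2*I*sqrt(22))/2 ≈ 0.0071751 - 163.43*I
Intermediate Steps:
l(Q) = -30 (l(Q) = 3*(-10) = -30)
S(b) = -28 (S(b) = 4*(-7) = -28)
V(r, a) = -sqrt(-30 + 6*r)/6
sqrt(V(S(q(-2, -1)), -45) - 26708) = sqrt(-sqrt(-30 + 6*(-28))/6 - 26708) = sqrt(-sqrt(-30 - 168)/6 - 26708) = sqrt(-I*sqrt(22)/2 - 26708) = sqrt(-26708 - I*sqrt(22)/2)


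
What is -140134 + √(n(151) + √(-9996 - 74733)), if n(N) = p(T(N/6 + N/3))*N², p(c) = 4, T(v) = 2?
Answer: -140134 + √(91204 + I*√84729) ≈ -1.3983e+5 + 0.48192*I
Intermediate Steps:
n(N) = 4*N²
-140134 + √(n(151) + √(-9996 - 74733)) = -140134 + √(4*151² + √(-9996 - 74733)) = -140134 + √(4*22801 + √(-84729)) = -140134 + √(91204 + I*√84729)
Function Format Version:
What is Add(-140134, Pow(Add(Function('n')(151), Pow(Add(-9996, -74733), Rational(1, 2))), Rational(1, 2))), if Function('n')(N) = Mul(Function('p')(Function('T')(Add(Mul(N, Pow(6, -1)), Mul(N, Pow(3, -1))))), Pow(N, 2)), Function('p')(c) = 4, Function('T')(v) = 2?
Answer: Add(-140134, Pow(Add(91204, Mul(I, Pow(84729, Rational(1, 2)))), Rational(1, 2))) ≈ Add(-1.3983e+5, Mul(0.48192, I))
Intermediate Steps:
Function('n')(N) = Mul(4, Pow(N, 2))
Add(-140134, Pow(Add(Function('n')(151), Pow(Add(-9996, -74733), Rational(1, 2))), Rational(1, 2))) = Add(-140134, Pow(Add(Mul(4, Pow(151, 2)), Pow(Add(-9996, -74733), Rational(1, 2))), Rational(1, 2))) = Add(-140134, Pow(Add(Mul(4, 22801), Pow(-84729, Rational(1, 2))), Rational(1, 2))) = Add(-140134, Pow(Add(91204, Mul(I, Pow(84729, Rational(1, 2)))), Rational(1, 2)))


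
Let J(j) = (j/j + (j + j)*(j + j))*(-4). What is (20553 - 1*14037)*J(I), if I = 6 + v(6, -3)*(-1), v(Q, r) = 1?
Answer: -2632464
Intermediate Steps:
I = 5 (I = 6 + 1*(-1) = 6 - 1 = 5)
J(j) = -4 - 16*j² (J(j) = (1 + (2*j)*(2*j))*(-4) = (1 + 4*j²)*(-4) = -4 - 16*j²)
(20553 - 1*14037)*J(I) = (20553 - 1*14037)*(-4 - 16*5²) = (20553 - 14037)*(-4 - 16*25) = 6516*(-4 - 400) = 6516*(-404) = -2632464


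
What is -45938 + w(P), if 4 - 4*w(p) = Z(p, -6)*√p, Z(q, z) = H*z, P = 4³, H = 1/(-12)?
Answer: -45938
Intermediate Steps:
H = -1/12 ≈ -0.083333
P = 64
Z(q, z) = -z/12
w(p) = 1 - √p/8 (w(p) = 1 - (-1/12*(-6))*√p/4 = 1 - √p/8)
-45938 + w(P) = -45938 + (1 - √64/8) = -45938 + (1 - ⅛*8) = -45938 + (1 - 1) = -45938 + 0 = -45938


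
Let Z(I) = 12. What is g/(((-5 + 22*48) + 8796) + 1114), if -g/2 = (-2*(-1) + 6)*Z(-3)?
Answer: -192/10961 ≈ -0.017517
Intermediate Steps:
g = -192 (g = -2*(-2*(-1) + 6)*12 = -2*(2 + 6)*12 = -16*12 = -2*96 = -192)
g/(((-5 + 22*48) + 8796) + 1114) = -192/(((-5 + 22*48) + 8796) + 1114) = -192/(((-5 + 1056) + 8796) + 1114) = -192/((1051 + 8796) + 1114) = -192/(9847 + 1114) = -192/10961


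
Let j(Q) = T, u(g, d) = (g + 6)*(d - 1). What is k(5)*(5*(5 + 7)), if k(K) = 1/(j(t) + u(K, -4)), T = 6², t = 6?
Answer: -60/19 ≈ -3.1579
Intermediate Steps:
T = 36
u(g, d) = (-1 + d)*(6 + g) (u(g, d) = (6 + g)*(-1 + d) = (-1 + d)*(6 + g))
j(Q) = 36
k(K) = 1/(6 - 5*K) (k(K) = 1/(36 + (-6 - K + 6*(-4) - 4*K)) = 1/(36 + (-6 - K - 24 - 4*K)) = 1/(36 + (-30 - 5*K)) = 1/(6 - 5*K))
k(5)*(5*(5 + 7)) = (-1/(-6 + 5*5))*(5*(5 + 7)) = (-1/(-6 + 25))*(5*12) = -1/19*60 = -60/19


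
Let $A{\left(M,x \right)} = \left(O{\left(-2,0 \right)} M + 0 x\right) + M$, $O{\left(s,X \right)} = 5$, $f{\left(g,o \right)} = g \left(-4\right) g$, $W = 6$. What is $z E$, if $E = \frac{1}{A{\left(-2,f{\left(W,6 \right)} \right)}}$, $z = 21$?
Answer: $- \frac{7}{4} \approx -1.75$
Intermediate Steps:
$f{\left(g,o \right)} = - 4 g^{2}$ ($f{\left(g,o \right)} = - 4 g g = - 4 g^{2}$)
$A{\left(M,x \right)} = 6 M$ ($A{\left(M,x \right)} = \left(5 M + 0 x\right) + M = \left(5 M + 0\right) + M = 5 M + M = 6 M$)
$E = - \frac{1}{12}$ ($E = \frac{1}{6 \left(-2\right)} = \frac{1}{-12} = - \frac{1}{12} \approx -0.083333$)
$z E = 21 \left(- \frac{1}{12}\right) = - \frac{7}{4}$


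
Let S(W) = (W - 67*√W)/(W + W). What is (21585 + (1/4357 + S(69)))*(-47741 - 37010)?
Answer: -15941328248799/8714 + 5678317*√69/138 ≈ -1.8291e+9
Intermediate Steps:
S(W) = (W - 67*√W)/(2*W) (S(W) = (W - 67*√W)/((2*W)) = (W - 67*√W)*(1/(2*W)) = (W - 67*√W)/(2*W))
(21585 + (1/4357 + S(69)))*(-47741 - 37010) = (21585 + (1/4357 + (½ - 67*√69/138)))*(-47741 - 37010) = (21585 + (1/4357 + (½ - 67*√69/138)))*(-84751) = (21585 + (4359/8714 - 67*√69/138))*(-84751) = (188096049/8714 - 67*√69/138)*(-84751) = -15941328248799/8714 + 5678317*√69/138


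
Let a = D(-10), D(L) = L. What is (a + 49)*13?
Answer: 507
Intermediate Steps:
a = -10
(a + 49)*13 = (-10 + 49)*13 = 39*13 = 507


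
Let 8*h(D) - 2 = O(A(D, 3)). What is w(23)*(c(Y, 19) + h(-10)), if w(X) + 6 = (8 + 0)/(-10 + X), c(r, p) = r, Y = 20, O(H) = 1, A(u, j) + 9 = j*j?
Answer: -5705/52 ≈ -109.71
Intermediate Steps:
A(u, j) = -9 + j² (A(u, j) = -9 + j*j = -9 + j²)
h(D) = 3/8 (h(D) = ¼ + (⅛)*1 = ¼ + ⅛ = 3/8)
w(X) = -6 + 8/(-10 + X) (w(X) = -6 + (8 + 0)/(-10 + X) = -6 + 8/(-10 + X))
w(23)*(c(Y, 19) + h(-10)) = (2*(34 - 3*23)/(-10 + 23))*(20 + 3/8) = (2*(34 - 69)/13)*(163/8) = (2*(1/13)*(-35))*(163/8) = -70/13*163/8 = -5705/52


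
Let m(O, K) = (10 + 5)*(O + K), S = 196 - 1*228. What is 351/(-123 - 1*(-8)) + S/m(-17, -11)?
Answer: -7187/2415 ≈ -2.9760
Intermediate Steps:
S = -32 (S = 196 - 228 = -32)
m(O, K) = 15*K + 15*O (m(O, K) = 15*(K + O) = 15*K + 15*O)
351/(-123 - 1*(-8)) + S/m(-17, -11) = 351/(-123 - 1*(-8)) - 32/(15*(-11) + 15*(-17)) = 351/(-123 + 8) - 32/(-165 - 255) = 351/(-115) - 32/(-420) = 351*(-1/115) - 32*(-1/420) = -351/115 + 8/105 = -7187/2415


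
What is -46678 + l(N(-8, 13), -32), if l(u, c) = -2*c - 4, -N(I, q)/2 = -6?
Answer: -46618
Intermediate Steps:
N(I, q) = 12 (N(I, q) = -2*(-6) = 12)
l(u, c) = -4 - 2*c
-46678 + l(N(-8, 13), -32) = -46678 + (-4 - 2*(-32)) = -46678 + (-4 + 64) = -46678 + 60 = -46618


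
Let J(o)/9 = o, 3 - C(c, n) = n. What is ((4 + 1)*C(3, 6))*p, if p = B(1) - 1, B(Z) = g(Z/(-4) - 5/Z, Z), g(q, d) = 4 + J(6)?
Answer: -855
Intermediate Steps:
C(c, n) = 3 - n
J(o) = 9*o
g(q, d) = 58 (g(q, d) = 4 + 9*6 = 4 + 54 = 58)
B(Z) = 58
p = 57 (p = 58 - 1 = 57)
((4 + 1)*C(3, 6))*p = ((4 + 1)*(3 - 1*6))*57 = (5*(3 - 6))*57 = (5*(-3))*57 = -15*57 = -855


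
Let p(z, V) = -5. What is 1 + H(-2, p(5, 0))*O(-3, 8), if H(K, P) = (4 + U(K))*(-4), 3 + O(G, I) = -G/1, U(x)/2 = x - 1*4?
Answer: 1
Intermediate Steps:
U(x) = -8 + 2*x (U(x) = 2*(x - 1*4) = 2*(x - 4) = 2*(-4 + x) = -8 + 2*x)
O(G, I) = -3 - G (O(G, I) = -3 - G/1 = -3 - G)
H(K, P) = 16 - 8*K (H(K, P) = (4 + (-8 + 2*K))*(-4) = (-4 + 2*K)*(-4) = 16 - 8*K)
1 + H(-2, p(5, 0))*O(-3, 8) = 1 + (16 - 8*(-2))*(-3 - 1*(-3)) = 1 + (16 + 16)*(-3 + 3) = 1 + 32*0 = 1 + 0 = 1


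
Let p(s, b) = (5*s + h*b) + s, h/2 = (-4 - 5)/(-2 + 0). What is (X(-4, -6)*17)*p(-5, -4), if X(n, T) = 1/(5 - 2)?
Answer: -374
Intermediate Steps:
h = 9 (h = 2*((-4 - 5)/(-2 + 0)) = 2*(-9/(-2)) = 2*(-9*(-1/2)) = 2*(9/2) = 9)
X(n, T) = 1/3
p(s, b) = 6*s + 9*b (p(s, b) = (5*s + 9*b) + s = 6*s + 9*b)
(X(-4, -6)*17)*p(-5, -4) = ((1/3)*17)*(6*(-5) + 9*(-4)) = 17*(-30 - 36)/3 = (17/3)*(-66) = -374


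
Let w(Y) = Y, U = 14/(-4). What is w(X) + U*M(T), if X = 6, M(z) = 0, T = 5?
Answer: 6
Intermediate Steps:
U = -7/2 (U = 14*(-¼) = -7/2 ≈ -3.5000)
w(X) + U*M(T) = 6 - 7/2*0 = 6 + 0 = 6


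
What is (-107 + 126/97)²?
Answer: 105124009/9409 ≈ 11173.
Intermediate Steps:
(-107 + 126/97)² = (-10253/97)² = 105124009/9409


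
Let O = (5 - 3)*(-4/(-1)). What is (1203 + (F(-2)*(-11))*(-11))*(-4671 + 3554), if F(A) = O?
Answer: -2425007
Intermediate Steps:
O = 8 (O = 2*(-4*(-1)) = 2*4 = 8)
F(A) = 8
(1203 + (F(-2)*(-11))*(-11))*(-4671 + 3554) = (1203 + (8*(-11))*(-11))*(-4671 + 3554) = (1203 - 88*(-11))*(-1117) = (1203 + 968)*(-1117) = 2171*(-1117) = -2425007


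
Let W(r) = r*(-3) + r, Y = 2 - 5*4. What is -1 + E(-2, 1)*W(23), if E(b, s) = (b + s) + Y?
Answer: 873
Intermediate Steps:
Y = -18 (Y = 2 - 20 = -18)
E(b, s) = -18 + b + s (E(b, s) = (b + s) - 18 = -18 + b + s)
W(r) = -2*r (W(r) = -3*r + r = -2*r)
-1 + E(-2, 1)*W(23) = -1 + (-18 - 2 + 1)*(-2*23) = -1 - 19*(-46) = -1 + 874 = 873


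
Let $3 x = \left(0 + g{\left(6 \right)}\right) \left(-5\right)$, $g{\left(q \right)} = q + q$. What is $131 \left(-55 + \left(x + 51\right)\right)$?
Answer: $-3144$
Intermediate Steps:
$g{\left(q \right)} = 2 q$
$x = -20$ ($x = \frac{\left(0 + 2 \cdot 6\right) \left(-5\right)}{3} = \frac{\left(0 + 12\right) \left(-5\right)}{3} = \frac{12 \left(-5\right)}{3} = \frac{1}{3} \left(-60\right) = -20$)
$131 \left(-55 + \left(x + 51\right)\right) = 131 \left(-55 + \left(-20 + 51\right)\right) = 131 \left(-55 + 31\right) = 131 \left(-24\right) = -3144$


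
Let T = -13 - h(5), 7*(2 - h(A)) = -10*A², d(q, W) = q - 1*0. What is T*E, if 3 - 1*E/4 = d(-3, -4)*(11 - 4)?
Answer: -34080/7 ≈ -4868.6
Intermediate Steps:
d(q, W) = q (d(q, W) = q + 0 = q)
h(A) = 2 + 10*A²/7 (h(A) = 2 - (-10)*A²/7 = 2 + 10*A²/7)
T = -355/7 (T = -13 - (2 + (10/7)*5²) = -13 - (2 + (10/7)*25) = -13 - (2 + 250/7) = -13 - 1*264/7 = -13 - 264/7 = -355/7 ≈ -50.714)
E = 96 (E = 12 - (-12)*(11 - 4) = 12 - (-12)*7 = 12 - 4*(-21) = 12 + 84 = 96)
T*E = -355/7*96 = -34080/7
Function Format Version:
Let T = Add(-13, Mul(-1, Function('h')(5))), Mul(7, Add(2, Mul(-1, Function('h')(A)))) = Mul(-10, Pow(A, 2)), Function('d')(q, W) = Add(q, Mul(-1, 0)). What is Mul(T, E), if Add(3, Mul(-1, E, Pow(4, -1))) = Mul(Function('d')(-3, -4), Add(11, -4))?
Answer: Rational(-34080, 7) ≈ -4868.6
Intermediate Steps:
Function('d')(q, W) = q (Function('d')(q, W) = Add(q, 0) = q)
Function('h')(A) = Add(2, Mul(Rational(10, 7), Pow(A, 2))) (Function('h')(A) = Add(2, Mul(Rational(-1, 7), Mul(-10, Pow(A, 2)))) = Add(2, Mul(Rational(10, 7), Pow(A, 2))))
T = Rational(-355, 7) (T = Add(-13, Mul(-1, Add(2, Mul(Rational(10, 7), Pow(5, 2))))) = Add(-13, Mul(-1, Add(2, Mul(Rational(10, 7), 25)))) = Add(-13, Mul(-1, Add(2, Rational(250, 7)))) = Add(-13, Mul(-1, Rational(264, 7))) = Add(-13, Rational(-264, 7)) = Rational(-355, 7) ≈ -50.714)
E = 96 (E = Add(12, Mul(-4, Mul(-3, Add(11, -4)))) = Add(12, Mul(-4, Mul(-3, 7))) = Add(12, Mul(-4, -21)) = Add(12, 84) = 96)
Mul(T, E) = Mul(Rational(-355, 7), 96) = Rational(-34080, 7)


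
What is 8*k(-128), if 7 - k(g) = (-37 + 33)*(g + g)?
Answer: -8136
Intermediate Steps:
k(g) = 7 + 8*g (k(g) = 7 - (-37 + 33)*(g + g) = 7 - (-4)*2*g = 7 - (-8)*g = 7 + 8*g)
8*k(-128) = 8*(7 + 8*(-128)) = 8*(7 - 1024) = 8*(-1017) = -8136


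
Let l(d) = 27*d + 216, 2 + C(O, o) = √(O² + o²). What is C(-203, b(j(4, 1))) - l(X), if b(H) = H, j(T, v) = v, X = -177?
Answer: 4561 + √41210 ≈ 4764.0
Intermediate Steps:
C(O, o) = -2 + √(O² + o²)
l(d) = 216 + 27*d
C(-203, b(j(4, 1))) - l(X) = (-2 + √((-203)² + 1²)) - (216 + 27*(-177)) = (-2 + √(41209 + 1)) - (216 - 4779) = (-2 + √41210) - 1*(-4563) = (-2 + √41210) + 4563 = 4561 + √41210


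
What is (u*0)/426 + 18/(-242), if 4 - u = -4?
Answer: -9/121 ≈ -0.074380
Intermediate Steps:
u = 8 (u = 4 - 1*(-4) = 4 + 4 = 8)
(u*0)/426 + 18/(-242) = (8*0)/426 + 18/(-242) = 0*(1/426) + 18*(-1/242) = 0 - 9/121 = -9/121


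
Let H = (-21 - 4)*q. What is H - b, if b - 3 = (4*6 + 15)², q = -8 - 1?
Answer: -1299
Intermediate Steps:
q = -9
b = 1524 (b = 3 + (4*6 + 15)² = 3 + (24 + 15)² = 3 + 39² = 3 + 1521 = 1524)
H = 225 (H = (-21 - 4)*(-9) = -25*(-9) = 225)
H - b = 225 - 1*1524 = 225 - 1524 = -1299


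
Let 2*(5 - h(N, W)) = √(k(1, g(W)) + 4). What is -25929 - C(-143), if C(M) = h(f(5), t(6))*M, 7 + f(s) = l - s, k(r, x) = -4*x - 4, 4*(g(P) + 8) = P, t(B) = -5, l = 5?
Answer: -25214 - 143*√37/2 ≈ -25649.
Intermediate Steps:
g(P) = -8 + P/4
k(r, x) = -4 - 4*x
f(s) = -2 - s (f(s) = -7 + (5 - s) = -2 - s)
h(N, W) = 5 - √(32 - W)/2 (h(N, W) = 5 - √((-4 - 4*(-8 + W/4)) + 4)/2 = 5 - √((-4 + (32 - W)) + 4)/2 = 5 - √((28 - W) + 4)/2 = 5 - √(32 - W)/2)
C(M) = M*(5 - √37/2) (C(M) = (5 - √(32 - 1*(-5))/2)*M = (5 - √(32 + 5)/2)*M = (5 - √37/2)*M = M*(5 - √37/2))
-25929 - C(-143) = -25929 - (-143)*(10 - √37)/2 = -25929 - (-715 + 143*√37/2) = -25929 + (715 - 143*√37/2) = -25214 - 143*√37/2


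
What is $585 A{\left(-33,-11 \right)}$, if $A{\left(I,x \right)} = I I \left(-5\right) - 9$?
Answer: $-3190590$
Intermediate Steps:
$A{\left(I,x \right)} = -9 - 5 I^{2}$ ($A{\left(I,x \right)} = I^{2} \left(-5\right) - 9 = - 5 I^{2} - 9 = -9 - 5 I^{2}$)
$585 A{\left(-33,-11 \right)} = 585 \left(-9 - 5 \left(-33\right)^{2}\right) = 585 \left(-9 - 5445\right) = 585 \left(-5454\right) = -3190590$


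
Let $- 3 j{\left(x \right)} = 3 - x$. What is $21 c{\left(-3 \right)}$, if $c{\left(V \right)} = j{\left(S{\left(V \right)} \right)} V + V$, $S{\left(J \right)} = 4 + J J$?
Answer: $-273$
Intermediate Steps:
$S{\left(J \right)} = 4 + J^{2}$
$j{\left(x \right)} = -1 + \frac{x}{3}$ ($j{\left(x \right)} = - \frac{3 - x}{3} = -1 + \frac{x}{3}$)
$c{\left(V \right)} = V + V \left(\frac{1}{3} + \frac{V^{2}}{3}\right)$ ($c{\left(V \right)} = \left(-1 + \frac{4 + V^{2}}{3}\right) V + V = \left(-1 + \left(\frac{4}{3} + \frac{V^{2}}{3}\right)\right) V + V = \left(\frac{1}{3} + \frac{V^{2}}{3}\right) V + V = V \left(\frac{1}{3} + \frac{V^{2}}{3}\right) + V = V + V \left(\frac{1}{3} + \frac{V^{2}}{3}\right)$)
$21 c{\left(-3 \right)} = 21 \cdot \frac{1}{3} \left(-3\right) \left(4 + \left(-3\right)^{2}\right) = 21 \cdot \frac{1}{3} \left(-3\right) \left(4 + 9\right) = 21 \cdot \frac{1}{3} \left(-3\right) 13 = 21 \left(-13\right) = -273$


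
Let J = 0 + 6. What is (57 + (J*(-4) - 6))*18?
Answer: 486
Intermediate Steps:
J = 6
(57 + (J*(-4) - 6))*18 = (57 + (6*(-4) - 6))*18 = (57 + (-24 - 6))*18 = (57 - 30)*18 = 27*18 = 486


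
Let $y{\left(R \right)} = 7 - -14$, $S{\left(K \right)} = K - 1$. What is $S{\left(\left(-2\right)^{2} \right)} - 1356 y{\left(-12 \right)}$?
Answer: $-28473$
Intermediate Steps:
$S{\left(K \right)} = -1 + K$
$y{\left(R \right)} = 21$ ($y{\left(R \right)} = 7 + 14 = 21$)
$S{\left(\left(-2\right)^{2} \right)} - 1356 y{\left(-12 \right)} = \left(-1 + \left(-2\right)^{2}\right) - 28476 = \left(-1 + 4\right) - 28476 = 3 - 28476 = -28473$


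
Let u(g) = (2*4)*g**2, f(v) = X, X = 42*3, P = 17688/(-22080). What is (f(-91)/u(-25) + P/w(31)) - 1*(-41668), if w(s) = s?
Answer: 148546417713/3565000 ≈ 41668.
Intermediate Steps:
P = -737/920 (P = 17688*(-1/22080) = -737/920 ≈ -0.80109)
X = 126
f(v) = 126
u(g) = 8*g**2
(f(-91)/u(-25) + P/w(31)) - 1*(-41668) = (126/((8*(-25)**2)) - 737/920/31) - 1*(-41668) = (126/((8*625)) - 737/920*1/31) + 41668 = (126/5000 - 737/28520) + 41668 = (126*(1/5000) - 737/28520) + 41668 = (63/2500 - 737/28520) + 41668 = -2287/3565000 + 41668 = 148546417713/3565000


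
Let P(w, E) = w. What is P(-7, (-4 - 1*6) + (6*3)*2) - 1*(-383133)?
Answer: 383126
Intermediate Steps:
P(-7, (-4 - 1*6) + (6*3)*2) - 1*(-383133) = -7 - 1*(-383133) = -7 + 383133 = 383126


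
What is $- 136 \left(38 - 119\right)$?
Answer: $11016$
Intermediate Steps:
$- 136 \left(38 - 119\right) = \left(-136\right) \left(-81\right) = 11016$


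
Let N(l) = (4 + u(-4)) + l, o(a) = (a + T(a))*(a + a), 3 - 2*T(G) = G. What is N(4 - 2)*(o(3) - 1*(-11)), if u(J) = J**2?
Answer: 638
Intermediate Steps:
T(G) = 3/2 - G/2
o(a) = 2*a*(3/2 + a/2) (o(a) = (a + (3/2 - a/2))*(a + a) = (3/2 + a/2)*(2*a) = 2*a*(3/2 + a/2))
N(l) = 20 + l (N(l) = (4 + (-4)**2) + l = (4 + 16) + l = 20 + l)
N(4 - 2)*(o(3) - 1*(-11)) = (20 + (4 - 2))*(3*(3 + 3) - 1*(-11)) = (20 + 2)*(3*6 + 11) = 22*(18 + 11) = 22*29 = 638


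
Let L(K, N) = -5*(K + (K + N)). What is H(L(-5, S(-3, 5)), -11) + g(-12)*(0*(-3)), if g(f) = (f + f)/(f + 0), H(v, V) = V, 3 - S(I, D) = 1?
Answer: -11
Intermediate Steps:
S(I, D) = 2 (S(I, D) = 3 - 1*1 = 3 - 1 = 2)
L(K, N) = -10*K - 5*N (L(K, N) = -5*(N + 2*K) = -10*K - 5*N)
g(f) = 2 (g(f) = (2*f)/f = 2)
H(L(-5, S(-3, 5)), -11) + g(-12)*(0*(-3)) = -11 + 2*(0*(-3)) = -11 + 2*0 = -11 + 0 = -11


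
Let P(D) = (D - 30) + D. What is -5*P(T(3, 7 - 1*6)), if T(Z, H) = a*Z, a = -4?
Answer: 270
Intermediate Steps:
T(Z, H) = -4*Z
P(D) = -30 + 2*D (P(D) = (-30 + D) + D = -30 + 2*D)
-5*P(T(3, 7 - 1*6)) = -5*(-30 + 2*(-4*3)) = -5*(-30 + 2*(-12)) = -5*(-30 - 24) = -5*(-54) = 270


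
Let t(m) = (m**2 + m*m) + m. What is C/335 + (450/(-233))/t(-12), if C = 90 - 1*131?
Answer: -464563/3590530 ≈ -0.12939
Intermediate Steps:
C = -41 (C = 90 - 131 = -41)
t(m) = m + 2*m**2 (t(m) = (m**2 + m**2) + m = 2*m**2 + m = m + 2*m**2)
C/335 + (450/(-233))/t(-12) = -41/335 + (450/(-233))/((-12*(1 + 2*(-12)))) = -41*1/335 + (450*(-1/233))/((-12*(1 - 24))) = -41/335 - 450/(233*((-12*(-23)))) = -41/335 - 450/233/276 = -41/335 - 450/233*1/276 = -41/335 - 75/10718 = -464563/3590530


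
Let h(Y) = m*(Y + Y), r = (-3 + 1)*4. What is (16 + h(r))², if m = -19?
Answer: 102400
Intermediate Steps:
r = -8 (r = -2*4 = -8)
h(Y) = -38*Y (h(Y) = -19*(Y + Y) = -38*Y)
(16 + h(r))² = (16 - 38*(-8))² = (16 + 304)² = 320² = 102400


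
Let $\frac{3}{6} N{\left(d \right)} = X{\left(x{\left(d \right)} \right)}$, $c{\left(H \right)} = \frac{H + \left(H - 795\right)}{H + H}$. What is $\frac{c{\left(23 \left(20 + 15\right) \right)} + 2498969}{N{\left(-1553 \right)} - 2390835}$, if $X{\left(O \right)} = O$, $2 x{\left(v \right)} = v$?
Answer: $- \frac{804668181}{770348936} \approx -1.0445$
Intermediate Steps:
$c{\left(H \right)} = \frac{-795 + 2 H}{2 H}$ ($c{\left(H \right)} = \frac{H + \left(-795 + H\right)}{2 H} = \left(-795 + 2 H\right) \frac{1}{2 H} = \frac{-795 + 2 H}{2 H}$)
$x{\left(v \right)} = \frac{v}{2}$
$N{\left(d \right)} = d$ ($N{\left(d \right)} = 2 \frac{d}{2} = d$)
$\frac{c{\left(23 \left(20 + 15\right) \right)} + 2498969}{N{\left(-1553 \right)} - 2390835} = \frac{\frac{- \frac{795}{2} + 23 \left(20 + 15\right)}{23 \left(20 + 15\right)} + 2498969}{-1553 - 2390835} = \frac{\frac{- \frac{795}{2} + 23 \cdot 35}{23 \cdot 35} + 2498969}{-2392388} = \left(\frac{- \frac{795}{2} + 805}{805} + 2498969\right) \left(- \frac{1}{2392388}\right) = \left(\frac{1}{805} \cdot \frac{815}{2} + 2498969\right) \left(- \frac{1}{2392388}\right) = \left(\frac{163}{322} + 2498969\right) \left(- \frac{1}{2392388}\right) = \frac{804668181}{322} \left(- \frac{1}{2392388}\right) = - \frac{804668181}{770348936}$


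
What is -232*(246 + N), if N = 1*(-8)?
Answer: -55216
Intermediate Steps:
N = -8
-232*(246 + N) = -232*(246 - 8) = -232*238 = -55216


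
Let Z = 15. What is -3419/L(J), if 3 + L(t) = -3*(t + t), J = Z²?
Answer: 3419/1353 ≈ 2.5270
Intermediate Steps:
J = 225 (J = 15² = 225)
L(t) = -3 - 6*t (L(t) = -3 - 3*(t + t) = -3 - 6*t)
-3419/L(J) = -3419/(-3 - 6*225) = -3419/(-3 - 1350) = -3419/(-1353) = -3419*(-1/1353) = 3419/1353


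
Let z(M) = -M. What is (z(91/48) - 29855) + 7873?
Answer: -1055227/48 ≈ -21984.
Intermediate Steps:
(z(91/48) - 29855) + 7873 = (-91/48 - 29855) + 7873 = -1433131/48 + 7873 = -1055227/48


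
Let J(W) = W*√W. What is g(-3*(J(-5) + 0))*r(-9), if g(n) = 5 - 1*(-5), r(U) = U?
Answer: -90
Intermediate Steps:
J(W) = W^(3/2)
g(n) = 10 (g(n) = 5 + 5 = 10)
g(-3*(J(-5) + 0))*r(-9) = 10*(-9) = -90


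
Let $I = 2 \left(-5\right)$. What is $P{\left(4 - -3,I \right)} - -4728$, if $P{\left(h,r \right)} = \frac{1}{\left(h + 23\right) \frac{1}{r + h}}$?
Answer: $\frac{47279}{10} \approx 4727.9$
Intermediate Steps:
$I = -10$
$P{\left(h,r \right)} = \frac{h + r}{23 + h}$ ($P{\left(h,r \right)} = \frac{1}{\left(23 + h\right) \frac{1}{h + r}} = \frac{1}{\frac{1}{h + r} \left(23 + h\right)} = \frac{h + r}{23 + h}$)
$P{\left(4 - -3,I \right)} - -4728 = \frac{\left(4 - -3\right) - 10}{23 + \left(4 - -3\right)} - -4728 = \frac{\left(4 + 3\right) - 10}{23 + \left(4 + 3\right)} + 4728 = \frac{7 - 10}{23 + 7} + 4728 = \frac{1}{30} \left(-3\right) + 4728 = - \frac{1}{10} + 4728 = \frac{47279}{10}$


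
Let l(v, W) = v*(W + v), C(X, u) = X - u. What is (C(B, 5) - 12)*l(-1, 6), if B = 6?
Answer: 55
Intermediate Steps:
(C(B, 5) - 12)*l(-1, 6) = ((6 - 1*5) - 12)*(-(6 - 1)) = ((6 - 5) - 12)*(-1*5) = (1 - 12)*(-5) = -11*(-5) = 55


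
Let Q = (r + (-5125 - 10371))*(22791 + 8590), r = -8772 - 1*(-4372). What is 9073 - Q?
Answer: 624365449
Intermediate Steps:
r = -4400 (r = -8772 + 4372 = -4400)
Q = -624356376 (Q = (-4400 + (-5125 - 10371))*(22791 + 8590) = (-4400 - 15496)*31381 = -19896*31381 = -624356376)
9073 - Q = 9073 - 1*(-624356376) = 9073 + 624356376 = 624365449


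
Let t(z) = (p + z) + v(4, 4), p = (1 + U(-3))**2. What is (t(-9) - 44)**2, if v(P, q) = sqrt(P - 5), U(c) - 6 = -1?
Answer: (-17 + I)**2 ≈ 288.0 - 34.0*I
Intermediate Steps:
U(c) = 5 (U(c) = 6 - 1 = 5)
p = 36 (p = (1 + 5)**2 = 6**2 = 36)
v(P, q) = sqrt(-5 + P)
t(z) = 36 + I + z (t(z) = (36 + z) + sqrt(-5 + 4) = (36 + z) + sqrt(-1) = (36 + z) + I = 36 + I + z)
(t(-9) - 44)**2 = ((36 + I - 9) - 44)**2 = ((27 + I) - 44)**2 = (-17 + I)**2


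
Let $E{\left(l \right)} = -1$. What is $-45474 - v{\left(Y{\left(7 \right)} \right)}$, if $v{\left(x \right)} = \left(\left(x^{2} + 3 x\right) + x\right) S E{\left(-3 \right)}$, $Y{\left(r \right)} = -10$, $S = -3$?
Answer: $-45654$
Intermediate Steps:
$v{\left(x \right)} = 3 x^{2} + 12 x$ ($v{\left(x \right)} = \left(\left(x^{2} + 3 x\right) + x\right) \left(-3\right) \left(-1\right) = \left(x^{2} + 4 x\right) \left(-3\right) \left(-1\right) = \left(- 12 x - 3 x^{2}\right) \left(-1\right) = 3 x^{2} + 12 x$)
$-45474 - v{\left(Y{\left(7 \right)} \right)} = -45474 - 3 \left(-10\right) \left(4 - 10\right) = -45474 - 3 \left(-10\right) \left(-6\right) = -45474 - 180 = -45654$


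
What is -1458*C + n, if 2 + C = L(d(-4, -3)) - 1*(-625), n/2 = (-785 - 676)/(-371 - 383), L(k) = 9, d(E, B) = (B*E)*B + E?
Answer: -347387451/377 ≈ -9.2145e+5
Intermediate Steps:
d(E, B) = E + E*B² (d(E, B) = E*B² + E = E + E*B²)
n = 1461/377 (n = 2*((-785 - 676)/(-371 - 383)) = 2*(-1461/(-754)) = 2*(-1461*(-1/754)) = 2*(1461/754) = 1461/377 ≈ 3.8753)
C = 632 (C = -2 + (9 - 1*(-625)) = -2 + (9 + 625) = -2 + 634 = 632)
-1458*C + n = -1458*632 + 1461/377 = -921456 + 1461/377 = -347387451/377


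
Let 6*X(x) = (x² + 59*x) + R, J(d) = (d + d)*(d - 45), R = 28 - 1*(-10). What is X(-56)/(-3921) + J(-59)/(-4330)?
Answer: -72037043/25466895 ≈ -2.8287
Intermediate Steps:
R = 38 (R = 28 + 10 = 38)
J(d) = 2*d*(-45 + d) (J(d) = (2*d)*(-45 + d) = 2*d*(-45 + d))
X(x) = 19/3 + x²/6 + 59*x/6 (X(x) = ((x² + 59*x) + 38)/6 = (38 + x² + 59*x)/6 = 19/3 + x²/6 + 59*x/6)
X(-56)/(-3921) + J(-59)/(-4330) = (19/3 + (⅙)*(-56)² + (59/6)*(-56))/(-3921) + (2*(-59)*(-45 - 59))/(-4330) = (19/3 + (⅙)*3136 - 1652/3)*(-1/3921) + (2*(-59)*(-104))*(-1/4330) = (19/3 + 1568/3 - 1652/3)*(-1/3921) + 12272*(-1/4330) = -65/3*(-1/3921) - 6136/2165 = 65/11763 - 6136/2165 = -72037043/25466895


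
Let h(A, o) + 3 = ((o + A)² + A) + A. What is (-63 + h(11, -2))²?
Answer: 1369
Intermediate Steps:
h(A, o) = -3 + (A + o)² + 2*A (h(A, o) = -3 + (((o + A)² + A) + A) = -3 + (((A + o)² + A) + A) = -3 + ((A + (A + o)²) + A) = -3 + ((A + o)² + 2*A) = -3 + (A + o)² + 2*A)
(-63 + h(11, -2))² = (-63 + (-3 + (11 - 2)² + 2*11))² = (-63 + (-3 + 9² + 22))² = (-63 + (-3 + 81 + 22))² = (-63 + 100)² = 37² = 1369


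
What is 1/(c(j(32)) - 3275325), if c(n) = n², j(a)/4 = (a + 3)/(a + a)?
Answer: -256/838481975 ≈ -3.0531e-7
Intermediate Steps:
j(a) = 2*(3 + a)/a (j(a) = 4*((a + 3)/(a + a)) = 4*((3 + a)/((2*a))) = 4*((3 + a)*(1/(2*a))) = 4*((3 + a)/(2*a)) = 2*(3 + a)/a)
1/(c(j(32)) - 3275325) = 1/((2 + 6/32)² - 3275325) = 1/((2 + 6*(1/32))² - 3275325) = 1/((2 + 3/16)² - 3275325) = 1/((35/16)² - 3275325) = 1/(1225/256 - 3275325) = 1/(-838481975/256) = -256/838481975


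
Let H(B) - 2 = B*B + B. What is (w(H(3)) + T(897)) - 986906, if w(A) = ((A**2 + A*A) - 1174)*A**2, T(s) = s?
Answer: -1139281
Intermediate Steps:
H(B) = 2 + B + B**2 (H(B) = 2 + (B*B + B) = 2 + (B**2 + B) = 2 + (B + B**2) = 2 + B + B**2)
w(A) = A**2*(-1174 + 2*A**2) (w(A) = ((A**2 + A**2) - 1174)*A**2 = (2*A**2 - 1174)*A**2 = (-1174 + 2*A**2)*A**2 = A**2*(-1174 + 2*A**2))
(w(H(3)) + T(897)) - 986906 = (2*(2 + 3 + 3**2)**2*(-587 + (2 + 3 + 3**2)**2) + 897) - 986906 = (2*(2 + 3 + 9)**2*(-587 + (2 + 3 + 9)**2) + 897) - 986906 = (2*14**2*(-587 + 14**2) + 897) - 986906 = (2*196*(-587 + 196) + 897) - 986906 = (2*196*(-391) + 897) - 986906 = (-153272 + 897) - 986906 = -152375 - 986906 = -1139281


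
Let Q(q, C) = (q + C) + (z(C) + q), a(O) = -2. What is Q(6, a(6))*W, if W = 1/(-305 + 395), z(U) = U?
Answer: 4/45 ≈ 0.088889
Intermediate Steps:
W = 1/90 ≈ 0.011111
Q(q, C) = 2*C + 2*q (Q(q, C) = (q + C) + (C + q) = (C + q) + (C + q) = 2*C + 2*q)
Q(6, a(6))*W = (2*(-2) + 2*6)*(1/90) = (-4 + 12)*(1/90) = 8*(1/90) = 4/45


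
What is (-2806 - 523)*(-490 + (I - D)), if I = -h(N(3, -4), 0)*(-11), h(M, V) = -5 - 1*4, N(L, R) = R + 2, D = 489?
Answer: 3588662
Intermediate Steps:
N(L, R) = 2 + R
h(M, V) = -9 (h(M, V) = -5 - 4 = -9)
I = -99 (I = -1*(-9)*(-11) = 9*(-11) = -99)
(-2806 - 523)*(-490 + (I - D)) = (-2806 - 523)*(-490 + (-99 - 1*489)) = -3329*(-490 + (-99 - 489)) = -3329*(-490 - 588) = -3329*(-1078) = 3588662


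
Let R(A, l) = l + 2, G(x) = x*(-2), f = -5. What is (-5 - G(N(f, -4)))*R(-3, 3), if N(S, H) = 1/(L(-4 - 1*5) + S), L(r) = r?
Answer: -180/7 ≈ -25.714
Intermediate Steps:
N(S, H) = 1/(-9 + S) (N(S, H) = 1/((-4 - 1*5) + S) = 1/((-4 - 5) + S) = 1/(-9 + S))
G(x) = -2*x
R(A, l) = 2 + l
(-5 - G(N(f, -4)))*R(-3, 3) = (-5 - (-2)/(-9 - 5))*(2 + 3) = (-5 - (-2)/(-14))*5 = (-5 - (-2)*(-1)/14)*5 = (-5 - 1*⅐)*5 = (-5 - ⅐)*5 = -36/7*5 = -180/7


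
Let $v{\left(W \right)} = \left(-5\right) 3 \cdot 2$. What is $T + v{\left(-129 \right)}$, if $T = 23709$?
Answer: $23679$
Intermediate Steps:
$v{\left(W \right)} = -30$ ($v{\left(W \right)} = \left(-15\right) 2 = -30$)
$T + v{\left(-129 \right)} = 23709 - 30 = 23679$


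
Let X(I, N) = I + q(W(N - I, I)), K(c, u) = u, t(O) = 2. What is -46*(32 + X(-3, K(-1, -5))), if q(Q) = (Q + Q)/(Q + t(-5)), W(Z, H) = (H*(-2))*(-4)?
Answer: -15778/11 ≈ -1434.4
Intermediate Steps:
W(Z, H) = 8*H (W(Z, H) = -2*H*(-4) = 8*H)
q(Q) = 2*Q/(2 + Q) (q(Q) = (Q + Q)/(Q + 2) = (2*Q)/(2 + Q) = 2*Q/(2 + Q))
X(I, N) = I + 16*I/(2 + 8*I) (X(I, N) = I + 2*(8*I)/(2 + 8*I) = I + 16*I/(2 + 8*I))
-46*(32 + X(-3, K(-1, -5))) = -46*(32 - 3*(9 + 4*(-3))/(1 + 4*(-3))) = -46*(32 - 3*(9 - 12)/(1 - 12)) = -46*(32 - 3*(-3)/(-11)) = -46*(32 - 3*(-1/11)*(-3)) = -46*(32 - 9/11) = -46*343/11 = -15778/11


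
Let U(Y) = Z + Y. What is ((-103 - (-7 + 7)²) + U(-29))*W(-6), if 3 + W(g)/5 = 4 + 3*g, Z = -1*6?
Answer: 11730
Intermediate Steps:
Z = -6
W(g) = 5 + 15*g (W(g) = -15 + 5*(4 + 3*g) = -15 + (20 + 15*g) = 5 + 15*g)
U(Y) = -6 + Y
((-103 - (-7 + 7)²) + U(-29))*W(-6) = ((-103 - (-7 + 7)²) + (-6 - 29))*(5 + 15*(-6)) = ((-103 - 1*0²) - 35)*(5 - 90) = ((-103 - 1*0) - 35)*(-85) = ((-103 + 0) - 35)*(-85) = (-103 - 35)*(-85) = -138*(-85) = 11730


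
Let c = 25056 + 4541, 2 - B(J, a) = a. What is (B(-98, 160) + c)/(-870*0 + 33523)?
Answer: 29439/33523 ≈ 0.87817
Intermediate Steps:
B(J, a) = 2 - a
c = 29597
(B(-98, 160) + c)/(-870*0 + 33523) = ((2 - 1*160) + 29597)/(-870*0 + 33523) = ((2 - 160) + 29597)/(0 + 33523) = (-158 + 29597)/33523 = 29439*(1/33523) = 29439/33523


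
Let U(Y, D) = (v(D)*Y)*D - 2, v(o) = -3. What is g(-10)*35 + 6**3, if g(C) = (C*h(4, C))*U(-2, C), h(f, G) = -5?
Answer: -108284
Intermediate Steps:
U(Y, D) = -2 - 3*D*Y (U(Y, D) = (-3*Y)*D - 2 = -3*D*Y - 2 = -2 - 3*D*Y)
g(C) = -5*C*(-2 + 6*C) (g(C) = (C*(-5))*(-2 - 3*C*(-2)) = (-5*C)*(-2 + 6*C) = -5*C*(-2 + 6*C))
g(-10)*35 + 6**3 = (10*(-10)*(1 - 3*(-10)))*35 + 6**3 = (10*(-10)*(1 + 30))*35 + 216 = (10*(-10)*31)*35 + 216 = -3100*35 + 216 = -108500 + 216 = -108284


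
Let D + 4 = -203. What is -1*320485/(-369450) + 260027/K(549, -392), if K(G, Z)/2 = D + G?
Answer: 356615507/935940 ≈ 381.02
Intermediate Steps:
D = -207 (D = -4 - 203 = -207)
K(G, Z) = -414 + 2*G (K(G, Z) = 2*(-207 + G) = -414 + 2*G)
-1*320485/(-369450) + 260027/K(549, -392) = -1*320485/(-369450) + 260027/(-414 + 2*549) = -320485*(-1/369450) + 260027/(-414 + 1098) = 64097/73890 + 260027/684 = 356615507/935940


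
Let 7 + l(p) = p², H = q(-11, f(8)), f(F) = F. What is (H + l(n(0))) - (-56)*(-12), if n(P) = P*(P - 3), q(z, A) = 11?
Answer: -668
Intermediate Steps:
n(P) = P*(-3 + P)
H = 11
l(p) = -7 + p²
(H + l(n(0))) - (-56)*(-12) = (11 + (-7 + (0*(-3 + 0))²)) - (-56)*(-12) = (11 + (-7 + (0*(-3))²)) - 1*672 = (11 + (-7 + 0²)) - 672 = (11 + (-7 + 0)) - 672 = (11 - 7) - 672 = 4 - 672 = -668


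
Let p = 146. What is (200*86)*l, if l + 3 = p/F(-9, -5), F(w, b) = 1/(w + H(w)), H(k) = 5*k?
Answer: -135656400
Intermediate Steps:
F(w, b) = 1/(6*w) (F(w, b) = 1/(w + 5*w) = 1/(6*w))
l = -7887 (l = -3 + 146/(((1/6)/(-9))) = -3 + 146/(((1/6)*(-1/9))) = -3 + 146/(-1/54) = -3 + 146*(-54) = -3 - 7884 = -7887)
(200*86)*l = (200*86)*(-7887) = 17200*(-7887) = -135656400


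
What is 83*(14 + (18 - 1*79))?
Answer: -3901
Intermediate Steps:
83*(14 + (18 - 1*79)) = 83*(14 + (18 - 79)) = 83*(14 - 61) = 83*(-47) = -3901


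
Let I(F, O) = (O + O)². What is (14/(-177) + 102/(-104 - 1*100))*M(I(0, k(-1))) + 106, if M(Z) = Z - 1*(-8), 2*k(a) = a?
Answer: 11893/118 ≈ 100.79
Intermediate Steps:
k(a) = a/2
I(F, O) = 4*O² (I(F, O) = (2*O)² = 4*O²)
M(Z) = 8 + Z (M(Z) = Z + 8 = 8 + Z)
(14/(-177) + 102/(-104 - 1*100))*M(I(0, k(-1))) + 106 = (14/(-177) + 102/(-104 - 1*100))*(8 + 4*((½)*(-1))²) + 106 = (14*(-1/177) + 102/(-104 - 100))*(8 + 4*(-½)²) + 106 = (-14/177 + 102/(-204))*(8 + 4*(¼)) + 106 = (-14/177 + 102*(-1/204))*(8 + 1) + 106 = (-14/177 - ½)*9 + 106 = -205/354*9 + 106 = -615/118 + 106 = 11893/118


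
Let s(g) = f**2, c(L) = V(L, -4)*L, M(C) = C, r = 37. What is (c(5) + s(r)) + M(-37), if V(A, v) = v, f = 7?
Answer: -8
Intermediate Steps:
c(L) = -4*L
s(g) = 49 (s(g) = 7**2 = 49)
(c(5) + s(r)) + M(-37) = (-4*5 + 49) - 37 = (-20 + 49) - 37 = 29 - 37 = -8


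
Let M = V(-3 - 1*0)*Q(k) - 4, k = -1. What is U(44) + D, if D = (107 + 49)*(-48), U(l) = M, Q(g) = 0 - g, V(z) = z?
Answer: -7495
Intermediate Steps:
Q(g) = -g
M = -7 (M = (-3 - 1*0)*(-1*(-1)) - 4 = (-3 + 0)*1 - 4 = -3*1 - 4 = -3 - 4 = -7)
U(l) = -7
D = -7488 (D = 156*(-48) = -7488)
U(44) + D = -7 - 7488 = -7495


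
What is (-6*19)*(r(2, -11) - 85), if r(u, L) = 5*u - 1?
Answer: 8664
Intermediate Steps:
r(u, L) = -1 + 5*u
(-6*19)*(r(2, -11) - 85) = (-6*19)*((-1 + 5*2) - 85) = -114*((-1 + 10) - 85) = -114*(9 - 85) = -114*(-76) = 8664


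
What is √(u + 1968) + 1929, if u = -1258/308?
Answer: 1929 + √46576222/154 ≈ 1973.3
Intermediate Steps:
u = -629/154 (u = -1258*1/308 = -629/154 ≈ -4.0844)
√(u + 1968) + 1929 = √(-629/154 + 1968) + 1929 = √(302443/154) + 1929 = √46576222/154 + 1929 = 1929 + √46576222/154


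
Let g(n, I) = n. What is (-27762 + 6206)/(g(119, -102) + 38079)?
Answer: -10778/19099 ≈ -0.56432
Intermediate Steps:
(-27762 + 6206)/(g(119, -102) + 38079) = (-27762 + 6206)/(119 + 38079) = -21556/38198 = -21556*1/38198 = -10778/19099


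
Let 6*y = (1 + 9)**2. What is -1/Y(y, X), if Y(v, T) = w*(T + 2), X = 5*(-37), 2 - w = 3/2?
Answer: 2/183 ≈ 0.010929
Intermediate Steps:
y = 50/3 (y = (1 + 9)**2/6 = (1/6)*10**2 = (1/6)*100 = 50/3 ≈ 16.667)
w = 1/2 (w = 2 - 3/2 = 1/2 ≈ 0.50000)
X = -185
Y(v, T) = 1 + T/2 (Y(v, T) = (T + 2)/2 = (2 + T)/2 = 1 + T/2)
-1/Y(y, X) = -1/(1 + (1/2)*(-185)) = -1/(1 - 185/2) = -1/(-183/2) = -1*(-2/183) = 2/183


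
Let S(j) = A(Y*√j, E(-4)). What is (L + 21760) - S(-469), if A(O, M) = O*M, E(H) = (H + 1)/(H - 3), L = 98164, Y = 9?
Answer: 119924 - 27*I*√469/7 ≈ 1.1992e+5 - 83.532*I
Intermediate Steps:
E(H) = (1 + H)/(-3 + H)
A(O, M) = M*O
S(j) = 27*√j/7 (S(j) = ((1 - 4)/(-3 - 4))*(9*√j) = (-3/(-7))*(9*√j) = (-⅐*(-3))*(9*√j) = 3*(9*√j)/7 = 27*√j/7)
(L + 21760) - S(-469) = (98164 + 21760) - 27*√(-469)/7 = 119924 - 27*I*√469/7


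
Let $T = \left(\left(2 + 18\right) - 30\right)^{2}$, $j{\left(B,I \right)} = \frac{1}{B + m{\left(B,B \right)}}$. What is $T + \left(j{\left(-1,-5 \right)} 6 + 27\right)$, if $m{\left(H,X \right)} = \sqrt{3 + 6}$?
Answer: $130$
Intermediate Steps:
$m{\left(H,X \right)} = 3$ ($m{\left(H,X \right)} = \sqrt{9} = 3$)
$j{\left(B,I \right)} = \frac{1}{3 + B}$ ($j{\left(B,I \right)} = \frac{1}{B + 3} = \frac{1}{3 + B}$)
$T = 100$ ($T = \left(20 - 30\right)^{2} = \left(-10\right)^{2} = 100$)
$T + \left(j{\left(-1,-5 \right)} 6 + 27\right) = 100 + \left(\frac{1}{3 - 1} \cdot 6 + 27\right) = 100 + \left(\frac{1}{2} \cdot 6 + 27\right) = 100 + \left(3 + 27\right) = 100 + 30 = 130$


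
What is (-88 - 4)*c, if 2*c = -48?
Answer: 2208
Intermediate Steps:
c = -24 (c = (½)*(-48) = -24)
(-88 - 4)*c = (-88 - 4)*(-24) = -92*(-24) = 2208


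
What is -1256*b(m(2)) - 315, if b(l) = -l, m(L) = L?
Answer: 2197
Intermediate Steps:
-1256*b(m(2)) - 315 = -(-1256)*2 - 315 = -1256*(-2) - 315 = 2512 - 315 = 2197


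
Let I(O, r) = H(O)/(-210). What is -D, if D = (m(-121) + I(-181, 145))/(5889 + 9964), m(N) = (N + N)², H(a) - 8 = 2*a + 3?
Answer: -4099597/1109710 ≈ -3.6943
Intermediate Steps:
H(a) = 11 + 2*a (H(a) = 8 + (2*a + 3) = 8 + (3 + 2*a) = 11 + 2*a)
I(O, r) = -11/210 - O/105 (I(O, r) = (11 + 2*O)/(-210) = (11 + 2*O)*(-1/210) = -11/210 - O/105)
m(N) = 4*N² (m(N) = (2*N)² = 4*N²)
D = 4099597/1109710 (D = (4*(-121)² + (-11/210 - 1/105*(-181)))/(5889 + 9964) = (4*14641 + (-11/210 + 181/105))/15853 = (58564 + 117/70)*(1/15853) = (4099597/70)*(1/15853) = 4099597/1109710 ≈ 3.6943)
-D = -1*4099597/1109710 = -4099597/1109710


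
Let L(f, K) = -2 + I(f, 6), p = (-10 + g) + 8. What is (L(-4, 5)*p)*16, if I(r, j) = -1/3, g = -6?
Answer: 896/3 ≈ 298.67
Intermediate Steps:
p = -8 (p = (-10 - 6) + 8 = -16 + 8 = -8)
I(r, j) = -1/3 (I(r, j) = -1*1/3 = -1/3)
L(f, K) = -7/3 (L(f, K) = -2 - 1/3 = -7/3)
(L(-4, 5)*p)*16 = -7/3*(-8)*16 = (56/3)*16 = 896/3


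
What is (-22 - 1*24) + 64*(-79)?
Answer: -5102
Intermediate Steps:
(-22 - 1*24) + 64*(-79) = (-22 - 24) - 5056 = -46 - 5056 = -5102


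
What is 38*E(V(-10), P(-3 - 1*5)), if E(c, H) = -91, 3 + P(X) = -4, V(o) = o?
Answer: -3458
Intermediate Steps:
P(X) = -7 (P(X) = -3 - 4 = -7)
38*E(V(-10), P(-3 - 1*5)) = 38*(-91) = -3458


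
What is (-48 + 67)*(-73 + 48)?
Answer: -475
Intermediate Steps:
(-48 + 67)*(-73 + 48) = 19*(-25) = -475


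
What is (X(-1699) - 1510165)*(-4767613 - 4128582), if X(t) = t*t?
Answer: -12245043061020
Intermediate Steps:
X(t) = t²
(X(-1699) - 1510165)*(-4767613 - 4128582) = ((-1699)² - 1510165)*(-4767613 - 4128582) = (2886601 - 1510165)*(-8896195) = 1376436*(-8896195) = -12245043061020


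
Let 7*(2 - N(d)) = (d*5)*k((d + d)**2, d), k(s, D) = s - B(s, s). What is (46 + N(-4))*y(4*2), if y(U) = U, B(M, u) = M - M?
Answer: 12928/7 ≈ 1846.9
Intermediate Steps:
B(M, u) = 0
k(s, D) = s (k(s, D) = s - 1*0 = s + 0 = s)
N(d) = 2 - 20*d**3/7 (N(d) = 2 - d*5*(d + d)**2/7 = 2 - 5*d*(2*d)**2/7 = 2 - 5*d*4*d**2/7 = 2 - 20*d**3/7)
(46 + N(-4))*y(4*2) = (46 + (2 - 20/7*(-4)**3))*(4*2) = (46 + (2 - 20/7*(-64)))*8 = (46 + (2 + 1280/7))*8 = (46 + 1294/7)*8 = (1616/7)*8 = 12928/7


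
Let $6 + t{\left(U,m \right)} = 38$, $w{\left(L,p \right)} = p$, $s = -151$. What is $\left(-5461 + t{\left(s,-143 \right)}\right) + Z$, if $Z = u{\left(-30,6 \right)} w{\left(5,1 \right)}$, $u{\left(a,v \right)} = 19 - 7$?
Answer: $-5417$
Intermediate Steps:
$u{\left(a,v \right)} = 12$
$t{\left(U,m \right)} = 32$ ($t{\left(U,m \right)} = -6 + 38 = 32$)
$Z = 12$ ($Z = 12 \cdot 1 = 12$)
$\left(-5461 + t{\left(s,-143 \right)}\right) + Z = \left(-5461 + 32\right) + 12 = -5429 + 12 = -5417$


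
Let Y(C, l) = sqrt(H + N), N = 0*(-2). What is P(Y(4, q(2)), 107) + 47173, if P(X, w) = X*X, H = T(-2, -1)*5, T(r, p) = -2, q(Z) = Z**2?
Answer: 47163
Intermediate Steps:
N = 0
H = -10 (H = -2*5 = -10)
Y(C, l) = I*sqrt(10) (Y(C, l) = sqrt(-10 + 0) = sqrt(-10) = I*sqrt(10))
P(X, w) = X**2
P(Y(4, q(2)), 107) + 47173 = (I*sqrt(10))**2 + 47173 = -10 + 47173 = 47163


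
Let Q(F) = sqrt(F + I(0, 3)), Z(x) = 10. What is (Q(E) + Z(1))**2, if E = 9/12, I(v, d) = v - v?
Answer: (20 + sqrt(3))**2/4 ≈ 118.07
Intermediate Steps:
I(v, d) = 0
E = 3/4 (E = 9*(1/12) = 3/4 ≈ 0.75000)
Q(F) = sqrt(F) (Q(F) = sqrt(F + 0) = sqrt(F))
(Q(E) + Z(1))**2 = (sqrt(3/4) + 10)**2 = (sqrt(3)/2 + 10)**2 = (10 + sqrt(3)/2)**2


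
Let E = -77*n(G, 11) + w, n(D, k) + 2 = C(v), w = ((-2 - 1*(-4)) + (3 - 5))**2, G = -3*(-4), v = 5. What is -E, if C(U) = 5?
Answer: 231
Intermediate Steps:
G = 12
w = 0 (w = ((-2 + 4) - 2)**2 = (2 - 2)**2 = 0**2 = 0)
n(D, k) = 3 (n(D, k) = -2 + 5 = 3)
E = -231 (E = -77*3 + 0 = -231 + 0 = -231)
-E = -1*(-231) = 231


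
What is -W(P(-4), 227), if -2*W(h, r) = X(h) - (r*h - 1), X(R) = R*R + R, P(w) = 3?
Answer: -334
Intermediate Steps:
X(R) = R + R² (X(R) = R² + R = R + R²)
W(h, r) = -½ + h*r/2 - h*(1 + h)/2 (W(h, r) = -(h*(1 + h) - (r*h - 1))/2 = -(h*(1 + h) - (h*r - 1))/2 = -(h*(1 + h) - (-1 + h*r))/2 = -(h*(1 + h) + (1 - h*r))/2 = -(1 + h*(1 + h) - h*r)/2 = -½ + h*r/2 - h*(1 + h)/2)
-W(P(-4), 227) = -(-½ + (½)*3*227 - ½*3*(1 + 3)) = -(-½ + 681/2 - ½*3*4) = -(-½ + 681/2 - 6) = -1*334 = -334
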